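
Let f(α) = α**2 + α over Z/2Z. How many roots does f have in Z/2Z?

Evaluate at each of the 2 elements of Z/2Z:
f(0) = 0 → root; f(1) = 0 → root.
Roots: {0, 1}.

2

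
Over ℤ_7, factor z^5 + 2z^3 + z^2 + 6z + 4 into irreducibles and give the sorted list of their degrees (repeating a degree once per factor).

1, 2, 2

Write g(z) = z^5 + 2z^3 + z^2 + 6z + 4.
Linear factors from roots: (z + 6).
Complete factorization: g(z) = (z + 6)·(z^2 + 4)·(z^2 + z + 6).
Factor degrees with multiplicity: 1 + 2 + 2 = 5.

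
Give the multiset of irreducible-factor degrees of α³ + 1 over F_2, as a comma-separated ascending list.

Write h(α) = α³ + 1.
Roots in F_2: h(0) = 1; h(1) = 0 → root.
Linear factors from roots: (α + 1).
Complete factorization: h(α) = (α + 1)·(α² + α + 1).
Factor degrees with multiplicity: 1 + 2 = 3.

1, 2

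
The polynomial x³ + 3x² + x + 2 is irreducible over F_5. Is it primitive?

Write f(x) = x³ + 3x² + x + 2.
|GF(5^3)^×| = 5^3 − 1 = 124. Prime factorization: 124 = 2^2·31.
f is primitive ⇔ x has order 124 in GF(5)[x]/(f), i.e. x^(124/q) ≠ 1 for each prime q | 124.
x^(62) mod f = 4.
x^(4) mod f = 3x² + x + 1.
None equal 1, so x has full order 124; f is primitive.

Yes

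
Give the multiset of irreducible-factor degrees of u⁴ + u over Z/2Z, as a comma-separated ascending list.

Write h(u) = u⁴ + u.
Roots in Z/2Z: h(0) = 0 → root; h(1) = 0 → root.
Linear factors from roots: (u), (u + 1).
Complete factorization: h(u) = (u)·(u + 1)·(u² + u + 1).
Factor degrees with multiplicity: 1 + 1 + 2 = 4.

1, 1, 2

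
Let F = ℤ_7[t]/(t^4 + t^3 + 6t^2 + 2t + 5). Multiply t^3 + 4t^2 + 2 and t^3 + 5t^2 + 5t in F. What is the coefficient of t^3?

Multiply in ℤ_7[t]: (t^3 + 4t^2 + 2)·(t^3 + 5t^2 + 5t) = t^6 + 2t^5 + 4t^4 + t^3 + 3t^2 + 3t.
Reduce using t^4 ≡ 6t^3 + t^2 + 5t + 2 (mod t^4 + t^3 + 6t^2 + 2t + 5).
Reduced: 3t^3 + 4t + 1.

3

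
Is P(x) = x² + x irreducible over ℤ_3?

No

Check for roots in ℤ_3: P(0) = 0 → root; P(1) = 2; P(2) = 0 → root.
P(0) = 0, so (x) divides P(x); P is reducible.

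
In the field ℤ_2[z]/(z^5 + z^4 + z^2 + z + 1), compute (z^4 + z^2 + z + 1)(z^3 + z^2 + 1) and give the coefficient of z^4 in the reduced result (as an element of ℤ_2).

1

Multiply in ℤ_2[z]: (z^4 + z^2 + z + 1)·(z^3 + z^2 + 1) = z^7 + z^6 + z^5 + z^4 + z + 1.
Reduce using z^5 ≡ z^4 + z^2 + z + 1 (mod z^5 + z^4 + z^2 + z + 1).
Reduced: z^4 + z^3.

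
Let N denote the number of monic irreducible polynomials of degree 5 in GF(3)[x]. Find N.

x^(3^5) − x is the product of all monic irreducibles of degree dividing 5; Möbius inversion gives N = (1/5) Σ μ(5/d)·3^d.
Divisors of 5: 1, 5; μ(5/d) for each: -1, 1.
Σ = − 3^1 + 3^5 = 240.
N = 240/5 = 48.

48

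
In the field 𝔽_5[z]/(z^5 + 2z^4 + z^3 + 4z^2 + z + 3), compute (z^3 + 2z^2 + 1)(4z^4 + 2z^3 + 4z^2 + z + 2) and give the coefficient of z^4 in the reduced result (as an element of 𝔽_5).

0

Multiply in 𝔽_5[z]: (z^3 + 2z^2 + 1)·(4z^4 + 2z^3 + 4z^2 + z + 2) = 4z^7 + 3z^5 + 3z^4 + z^3 + 3z^2 + z + 2.
Reduce using z^5 ≡ 3z^4 + 4z^3 + z^2 + 4z + 2 (mod z^5 + 2z^4 + z^3 + 4z^2 + z + 3).
Reduced: 4z^3 + 4z^2 + 2.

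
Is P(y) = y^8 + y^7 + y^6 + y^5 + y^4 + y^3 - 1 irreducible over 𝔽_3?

Yes

Check for roots in 𝔽_3: P(0) = 2; P(1) = 2; P(2) = 2.
No roots, so no linear factors.
Monic irreducibles of degree 2 over GF(3): y^2 + 1, y^2 + y - 1, y^2 - y - 1.
None of them divide P (all give nonzero remainder).
Degree-3 irreducible divisors: test the 8 monic irreducibles of degree 3 over GF(3).
None of them divide P (all give nonzero remainder).
Degree-4 irreducible divisors: test the 18 monic irreducibles of degree 4 over GF(3).
None of them divide P (all give nonzero remainder).
No irreducible factor of degree ≤ 4 exists, so P is irreducible over GF(3).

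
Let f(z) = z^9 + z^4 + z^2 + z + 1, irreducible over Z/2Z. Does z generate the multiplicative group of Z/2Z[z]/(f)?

No

|GF(2^9)^×| = 2^9 − 1 = 511. Prime factorization: 511 = 7·73.
f is primitive ⇔ z has order 511 in GF(2)[z]/(f), i.e. z^(511/q) ≠ 1 for each prime q | 511.
z^(73) mod f = 1
z^(7) mod f = z^7.
Since z^(73) = 1, the order of z divides 73 < 511; not primitive.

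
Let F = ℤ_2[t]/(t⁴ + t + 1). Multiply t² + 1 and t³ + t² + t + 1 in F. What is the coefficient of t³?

0

Multiply in ℤ_2[t]: (t² + 1)·(t³ + t² + t + 1) = t⁵ + t⁴ + t + 1.
Reduce using t⁴ ≡ t + 1 (mod t⁴ + t + 1).
Reduced: t² + t.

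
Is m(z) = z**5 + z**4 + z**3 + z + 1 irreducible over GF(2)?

Check for roots in GF(2): m(0) = 1; m(1) = 1.
No roots, so no linear factors.
Monic irreducibles of degree 2 over GF(2): z**2 + z + 1.
None of them divide m (all give nonzero remainder).
No irreducible factor of degree ≤ 2 exists, so m is irreducible over GF(2).

Yes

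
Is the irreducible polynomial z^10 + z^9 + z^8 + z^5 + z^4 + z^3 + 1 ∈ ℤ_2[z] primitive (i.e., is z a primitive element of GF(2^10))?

Yes

Write f(z) = z^10 + z^9 + z^8 + z^5 + z^4 + z^3 + 1.
|GF(2^10)^×| = 2^10 − 1 = 1023. Prime factorization: 1023 = 3·11·31.
f is primitive ⇔ z has order 1023 in GF(2)[z]/(f), i.e. z^(1023/q) ≠ 1 for each prime q | 1023.
z^(341) mod f = z^9 + z^8 + z^7 + z^5 + z + 1.
z^(93) mod f = z^9 + z^8 + z^7 + z^3 + z^2 + 1.
z^(33) mod f = z^7 + z^2 + 1.
None equal 1, so z has full order 1023; f is primitive.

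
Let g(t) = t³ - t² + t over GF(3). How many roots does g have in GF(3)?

Evaluate at each of the 3 elements of GF(3):
g(0) = 0 → root; g(1) = 1; g(2) = 0 → root.
Roots: {0, 2}.

2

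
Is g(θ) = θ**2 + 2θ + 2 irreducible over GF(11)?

Check each element of GF(11) for a root: g(0)=2, g(1)=5, g(2)=10, g(3)=6, g(4)=4, g(5)=4, g(6)=6, g(7)=10, g(8)=5, g(9)=2, g(10)=1.
No roots. A degree-2 polynomial over a field with no linear factor is irreducible.

Yes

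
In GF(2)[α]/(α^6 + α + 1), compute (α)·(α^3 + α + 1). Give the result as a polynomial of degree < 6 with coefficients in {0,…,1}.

α^4 + α^2 + α

Multiply in GF(2)[α]: (α)·(α^3 + α + 1) = α^4 + α^2 + α.
Reduced: α^4 + α^2 + α.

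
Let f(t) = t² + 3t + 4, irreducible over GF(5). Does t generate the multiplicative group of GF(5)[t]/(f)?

No

|GF(5^2)^×| = 5^2 − 1 = 24. Prime factorization: 24 = 2^3·3.
f is primitive ⇔ t has order 24 in GF(5)[t]/(f), i.e. t^(24/q) ≠ 1 for each prime q | 24.
t^(12) mod f = 1
t^(8) mod f = 3t + 4.
Since t^(12) = 1, the order of t divides 12 < 24; not primitive.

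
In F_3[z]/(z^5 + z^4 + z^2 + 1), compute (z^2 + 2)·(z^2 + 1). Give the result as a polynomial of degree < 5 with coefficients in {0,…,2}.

Multiply in F_3[z]: (z^2 + 2)·(z^2 + 1) = z^4 + 2.
Reduced: z^4 + 2.

z^4 + 2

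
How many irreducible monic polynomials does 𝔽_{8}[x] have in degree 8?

2096640

Gauss's count: N_{8}(8) = (1/8) Σ_{d|8} μ(8/d)·8^d.
Divisors of 8: 1, 2, 4, 8; μ(8/d) for each: 0, 0, -1, 1.
Σ = − 8^4 + 8^8 = 16773120.
N = 16773120/8 = 2096640.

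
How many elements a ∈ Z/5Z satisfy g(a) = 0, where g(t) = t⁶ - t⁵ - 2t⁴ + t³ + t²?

Evaluate at each of the 5 elements of Z/5Z:
g(0) = 0 → root; g(1) = 0 → root; g(2) = 2; g(3) = 0 → root; g(4) = 0 → root.
Roots: {0, 1, 3, 4}.

4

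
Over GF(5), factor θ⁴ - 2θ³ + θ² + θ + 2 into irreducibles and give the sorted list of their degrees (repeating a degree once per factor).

Write h(θ) = θ⁴ - 2θ³ + θ² + θ + 2.
Roots in GF(5): h(0) = 2; h(1) = 3; h(2) = 3; h(3) = 1; h(4) = 0 → root.
Linear factors from roots: (θ + 1).
Complete factorization: h(θ) = (θ + 1)·(θ³ + 2θ² - θ + 2).
Factor degrees with multiplicity: 1 + 3 = 4.

1, 3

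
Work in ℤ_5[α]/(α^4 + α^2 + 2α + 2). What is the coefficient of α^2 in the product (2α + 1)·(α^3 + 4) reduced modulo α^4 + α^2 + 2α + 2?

3

Multiply in ℤ_5[α]: (2α + 1)·(α^3 + 4) = 2α^4 + α^3 + 3α + 4.
Reduce using α^4 ≡ 4α^2 + 3α + 3 (mod α^4 + α^2 + 2α + 2).
Reduced: α^3 + 3α^2 + 4α.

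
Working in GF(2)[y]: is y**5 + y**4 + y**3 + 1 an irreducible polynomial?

Write h(y) = y**5 + y**4 + y**3 + 1.
Check for roots in GF(2): h(0) = 1; h(1) = 0 → root.
h(1) = 0, so (y − 1) divides h(y); h is reducible.

No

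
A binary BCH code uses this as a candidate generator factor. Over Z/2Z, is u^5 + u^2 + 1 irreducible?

Yes

Write P(u) = u^5 + u^2 + 1.
Check for roots in Z/2Z: P(0) = 1; P(1) = 1.
No roots, so no linear factors.
Monic irreducibles of degree 2 over GF(2): u^2 + u + 1.
None of them divide P (all give nonzero remainder).
No irreducible factor of degree ≤ 2 exists, so P is irreducible over GF(2).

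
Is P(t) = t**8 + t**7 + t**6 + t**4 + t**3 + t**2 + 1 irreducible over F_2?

Yes

Check for roots in F_2: P(0) = 1; P(1) = 1.
No roots, so no linear factors.
Monic irreducibles of degree 2 over GF(2): t**2 + t + 1.
None of them divide P (all give nonzero remainder).
Monic irreducibles of degree 3 over GF(2): t**3 + t + 1, t**3 + t**2 + 1.
None of them divide P (all give nonzero remainder).
Monic irreducibles of degree 4 over GF(2): t**4 + t + 1, t**4 + t**3 + 1, t**4 + t**3 + t**2 + t + 1.
None of them divide P (all give nonzero remainder).
No irreducible factor of degree ≤ 4 exists, so P is irreducible over GF(2).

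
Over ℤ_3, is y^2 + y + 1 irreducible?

Write h(y) = y^2 + y + 1.
Check for roots in ℤ_3: h(0) = 1; h(1) = 0 → root; h(2) = 1.
h(1) = 0, so (y − 1) divides h(y); h is reducible.

No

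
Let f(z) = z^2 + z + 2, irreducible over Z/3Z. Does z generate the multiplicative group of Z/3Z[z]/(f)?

Yes

|GF(3^2)^×| = 3^2 − 1 = 8. Prime factorization: 8 = 2^3.
f is primitive ⇔ z has order 8 in GF(3)[z]/(f), i.e. z^(8/q) ≠ 1 for each prime q | 8.
z^(4) mod f = 2.
None equal 1, so z has full order 8; f is primitive.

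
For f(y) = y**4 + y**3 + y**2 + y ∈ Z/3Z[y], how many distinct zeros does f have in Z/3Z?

2

Evaluate at each of the 3 elements of Z/3Z:
f(0) = 0 → root; f(1) = 1; f(2) = 0 → root.
Roots: {0, 2}.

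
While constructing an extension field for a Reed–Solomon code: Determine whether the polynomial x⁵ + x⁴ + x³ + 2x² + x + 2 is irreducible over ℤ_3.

Yes

Write h(x) = x⁵ + x⁴ + x³ + 2x² + x + 2.
Check for roots in ℤ_3: h(0) = 2; h(1) = 2; h(2) = 2.
No roots, so no linear factors.
Monic irreducibles of degree 2 over GF(3): x² + 1, x² + x + 2, x² + 2x + 2.
None of them divide h (all give nonzero remainder).
No irreducible factor of degree ≤ 2 exists, so h is irreducible over GF(3).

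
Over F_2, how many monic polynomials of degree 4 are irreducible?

The number of monic irreducibles of degree 4 over GF(2) is (1/4)·Σ_{d∣4} μ(4/d) 2^d.
Divisors of 4: 1, 2, 4; μ(4/d) for each: 0, -1, 1.
Σ = − 2^2 + 2^4 = 12.
N = 12/4 = 3.

3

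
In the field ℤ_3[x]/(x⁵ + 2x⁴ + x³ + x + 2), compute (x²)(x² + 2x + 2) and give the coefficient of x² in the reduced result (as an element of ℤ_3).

2

Multiply in ℤ_3[x]: (x²)·(x² + 2x + 2) = x⁴ + 2x³ + 2x².
Reduced: x⁴ + 2x³ + 2x².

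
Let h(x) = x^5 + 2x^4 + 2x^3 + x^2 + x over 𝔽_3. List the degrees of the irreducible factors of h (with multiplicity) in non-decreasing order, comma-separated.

1, 2, 2

Roots in 𝔽_3: h(0) = 0 → root; h(1) = 1; h(2) = 2.
Linear factors from roots: (x).
Complete factorization: h(x) = (x)·(x^2 + x + 2)^2.
Factor degrees with multiplicity: 1 + 2 + 2 = 5.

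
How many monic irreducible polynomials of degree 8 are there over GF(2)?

30

The number of monic irreducibles of degree 8 over GF(2) is (1/8)·Σ_{d∣8} μ(8/d) 2^d.
Divisors of 8: 1, 2, 4, 8; μ(8/d) for each: 0, 0, -1, 1.
Σ = − 2^4 + 2^8 = 240.
N = 240/8 = 30.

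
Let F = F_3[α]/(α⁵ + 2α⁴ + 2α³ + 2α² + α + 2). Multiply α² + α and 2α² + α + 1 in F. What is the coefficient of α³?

0

Multiply in F_3[α]: (α² + α)·(2α² + α + 1) = 2α⁴ + 2α² + α.
Reduced: 2α⁴ + 2α² + α.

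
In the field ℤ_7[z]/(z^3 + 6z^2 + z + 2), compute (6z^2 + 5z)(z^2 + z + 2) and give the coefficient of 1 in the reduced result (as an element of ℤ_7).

1

Multiply in ℤ_7[z]: (6z^2 + 5z)·(z^2 + z + 2) = 6z^4 + 4z^3 + 3z^2 + 3z.
Reduce using z^3 ≡ z^2 + 6z + 5 (mod z^3 + 6z^2 + z + 2).
Reduced: 2z + 1.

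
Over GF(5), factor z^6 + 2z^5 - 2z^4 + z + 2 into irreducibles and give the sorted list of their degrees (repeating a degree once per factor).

1, 2, 3

Write f(z) = z^6 + 2z^5 - 2z^4 + z + 2.
Roots in GF(5): f(0) = 2; f(1) = 4; f(2) = 0 → root; f(3) = 3; f(4) = 3.
Linear factors from roots: (z - 2).
Complete factorization: f(z) = (z - 2)·(z^2 - 2z - 1)·(z^3 + z^2 - z + 1).
Factor degrees with multiplicity: 1 + 2 + 3 = 6.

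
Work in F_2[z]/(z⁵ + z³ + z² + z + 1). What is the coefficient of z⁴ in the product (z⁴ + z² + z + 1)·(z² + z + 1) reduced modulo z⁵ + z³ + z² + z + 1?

Multiply in F_2[z]: (z⁴ + z² + z + 1)·(z² + z + 1) = z⁶ + z⁵ + z² + 1.
Reduce using z⁵ ≡ z³ + z² + z + 1 (mod z⁵ + z³ + z² + z + 1).
Reduced: z⁴ + z².

1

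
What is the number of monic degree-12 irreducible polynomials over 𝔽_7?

x^(7^12) − x is the product of all monic irreducibles of degree dividing 12; Möbius inversion gives N = (1/12) Σ μ(12/d)·7^d.
Divisors of 12: 1, 2, 3, 4, 6, 12; μ(12/d) for each: 0, 1, 0, -1, -1, 1.
Σ = 7^2 − 7^4 − 7^6 + 7^12 = 13841167200.
N = 13841167200/12 = 1153430600.

1153430600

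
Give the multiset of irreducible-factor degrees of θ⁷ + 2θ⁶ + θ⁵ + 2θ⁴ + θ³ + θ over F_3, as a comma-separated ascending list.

1, 1, 2, 3

Write f(θ) = θ⁷ + 2θ⁶ + θ⁵ + 2θ⁴ + θ³ + θ.
Roots in F_3: f(0) = 0 → root; f(1) = 2; f(2) = 0 → root.
Linear factors from roots: (θ), (θ + 1).
Complete factorization: f(θ) = (θ)·(θ + 1)·(θ² + 1)·(θ³ + θ² + 2θ + 1).
Factor degrees with multiplicity: 1 + 1 + 2 + 3 = 7.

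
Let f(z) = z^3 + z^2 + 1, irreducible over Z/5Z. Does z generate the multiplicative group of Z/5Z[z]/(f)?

No

|GF(5^3)^×| = 5^3 − 1 = 124. Prime factorization: 124 = 2^2·31.
f is primitive ⇔ z has order 124 in GF(5)[z]/(f), i.e. z^(124/q) ≠ 1 for each prime q | 124.
z^(62) mod f = 1
z^(4) mod f = z^2 + 4z + 1.
Since z^(62) = 1, the order of z divides 62 < 124; not primitive.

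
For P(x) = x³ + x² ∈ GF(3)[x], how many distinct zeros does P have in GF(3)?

2

Evaluate at each of the 3 elements of GF(3):
P(0) = 0 → root; P(1) = 2; P(2) = 0 → root.
Roots: {0, 2}.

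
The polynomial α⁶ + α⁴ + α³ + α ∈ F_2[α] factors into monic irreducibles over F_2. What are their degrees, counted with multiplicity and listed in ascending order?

Write h(α) = α⁶ + α⁴ + α³ + α.
Roots in F_2: h(0) = 0 → root; h(1) = 0 → root.
Linear factors from roots: (α), (α + 1).
Complete factorization: h(α) = (α)·(α + 1)^3·(α² + α + 1).
Factor degrees with multiplicity: 1 + 1 + 1 + 1 + 2 = 6.

1, 1, 1, 1, 2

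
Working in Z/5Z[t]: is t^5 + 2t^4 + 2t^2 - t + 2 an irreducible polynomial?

Yes

Write P(t) = t^5 + 2t^4 + 2t^2 - t + 2.
Check for roots in Z/5Z: P(0) = 2; P(1) = 1; P(2) = 2; P(3) = 2; P(4) = 1.
No roots, so no linear factors.
Degree-2 irreducible divisors: test the 10 monic irreducibles of degree 2 over GF(5).
None of them divide P (all give nonzero remainder).
No irreducible factor of degree ≤ 2 exists, so P is irreducible over GF(5).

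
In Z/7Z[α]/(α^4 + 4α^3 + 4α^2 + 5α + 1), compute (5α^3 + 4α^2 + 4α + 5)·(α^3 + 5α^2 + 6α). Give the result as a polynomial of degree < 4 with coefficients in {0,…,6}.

Multiply in Z/7Z[α]: (5α^3 + 4α^2 + 4α + 5)·(α^3 + 5α^2 + 6α) = 5α^6 + α^5 + 5α^4 + 2α.
Reduce using α^4 ≡ 3α^3 + 3α^2 + 2α + 6 (mod α^4 + 4α^3 + 4α^2 + 5α + 1).
Reduced: 3α^3 + 3α + 2.

3α^3 + 3α + 2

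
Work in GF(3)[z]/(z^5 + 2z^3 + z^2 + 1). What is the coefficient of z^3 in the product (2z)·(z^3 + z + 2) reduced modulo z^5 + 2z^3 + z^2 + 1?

0

Multiply in GF(3)[z]: (2z)·(z^3 + z + 2) = 2z^4 + 2z^2 + z.
Reduced: 2z^4 + 2z^2 + z.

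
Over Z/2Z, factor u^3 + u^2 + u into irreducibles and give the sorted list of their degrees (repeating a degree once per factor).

Write g(u) = u^3 + u^2 + u.
Roots in Z/2Z: g(0) = 0 → root; g(1) = 1.
Linear factors from roots: (u).
Complete factorization: g(u) = (u)·(u^2 + u + 1).
Factor degrees with multiplicity: 1 + 2 = 3.

1, 2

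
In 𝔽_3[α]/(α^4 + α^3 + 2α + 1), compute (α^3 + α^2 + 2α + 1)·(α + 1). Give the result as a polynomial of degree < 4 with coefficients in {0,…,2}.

α^3 + α

Multiply in 𝔽_3[α]: (α^3 + α^2 + 2α + 1)·(α + 1) = α^4 + 2α^3 + 1.
Reduce using α^4 ≡ 2α^3 + α + 2 (mod α^4 + α^3 + 2α + 1).
Reduced: α^3 + α.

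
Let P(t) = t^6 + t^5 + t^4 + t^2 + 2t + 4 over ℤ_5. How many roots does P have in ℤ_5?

1

Evaluate at each of the 5 elements of ℤ_5:
P(0) = 4; P(1) = 0 → root; P(2) = 4; P(3) = 2; P(4) = 4.
Roots: {1}.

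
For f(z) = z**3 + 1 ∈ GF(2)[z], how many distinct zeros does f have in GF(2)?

1

Evaluate at each of the 2 elements of GF(2):
f(0) = 1; f(1) = 0 → root.
Roots: {1}.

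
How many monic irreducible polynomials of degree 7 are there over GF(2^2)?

The number of monic irreducibles of degree 7 over GF(4) is (1/7)·Σ_{d∣7} μ(7/d) 4^d.
Divisors of 7: 1, 7; μ(7/d) for each: -1, 1.
Σ = − 4^1 + 4^7 = 16380.
N = 16380/7 = 2340.

2340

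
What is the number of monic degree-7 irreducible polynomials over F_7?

117648

The number of monic irreducibles of degree 7 over GF(7) is (1/7)·Σ_{d∣7} μ(7/d) 7^d.
Divisors of 7: 1, 7; μ(7/d) for each: -1, 1.
Σ = − 7^1 + 7^7 = 823536.
N = 823536/7 = 117648.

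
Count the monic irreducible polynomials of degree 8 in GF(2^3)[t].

x^(8^8) − x is the product of all monic irreducibles of degree dividing 8; Möbius inversion gives N = (1/8) Σ μ(8/d)·8^d.
Divisors of 8: 1, 2, 4, 8; μ(8/d) for each: 0, 0, -1, 1.
Σ = − 8^4 + 8^8 = 16773120.
N = 16773120/8 = 2096640.

2096640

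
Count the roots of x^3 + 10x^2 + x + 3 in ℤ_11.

Write h(x) = x^3 + 10x^2 + x + 3.
Evaluate at each of the 11 elements of ℤ_11:
h(0) = 3; h(1) = 4; h(2) = 9; h(3) = 2; h(4) = 0 → root; h(5) = 9; h(6) = 2; h(7) = 7; h(8) = 8; h(9) = 0 → root; h(10) = 0 → root.
Roots: {4, 9, 10}.

3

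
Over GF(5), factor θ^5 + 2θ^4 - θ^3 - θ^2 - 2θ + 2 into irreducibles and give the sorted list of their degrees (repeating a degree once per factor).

Write h(θ) = θ^5 + 2θ^4 - θ^3 - θ^2 - 2θ + 2.
Roots in GF(5): h(0) = 2; h(1) = 1; h(2) = 0 → root; h(3) = 0 → root; h(4) = 0 → root.
Linear factors from roots: (θ - 2), (θ + 2), (θ + 1).
Complete factorization: h(θ) = (θ + 1)·(θ + 2)·(θ - 2)·(θ^2 + θ + 2).
Factor degrees with multiplicity: 1 + 1 + 1 + 2 = 5.

1, 1, 1, 2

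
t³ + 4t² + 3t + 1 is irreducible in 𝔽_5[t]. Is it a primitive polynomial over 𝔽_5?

Write f(t) = t³ + 4t² + 3t + 1.
|GF(5^3)^×| = 5^3 − 1 = 124. Prime factorization: 124 = 2^2·31.
f is primitive ⇔ t has order 124 in GF(5)[t]/(f), i.e. t^(124/q) ≠ 1 for each prime q | 124.
t^(62) mod f = 1
t^(4) mod f = 3t² + t + 4.
Since t^(62) = 1, the order of t divides 62 < 124; not primitive.

No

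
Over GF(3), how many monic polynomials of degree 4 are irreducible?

18

x^(3^4) − x is the product of all monic irreducibles of degree dividing 4; Möbius inversion gives N = (1/4) Σ μ(4/d)·3^d.
Divisors of 4: 1, 2, 4; μ(4/d) for each: 0, -1, 1.
Σ = − 3^2 + 3^4 = 72.
N = 72/4 = 18.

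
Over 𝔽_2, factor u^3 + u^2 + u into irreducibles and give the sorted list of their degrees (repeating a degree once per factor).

Write f(u) = u^3 + u^2 + u.
Roots in 𝔽_2: f(0) = 0 → root; f(1) = 1.
Linear factors from roots: (u).
Complete factorization: f(u) = (u)·(u^2 + u + 1).
Factor degrees with multiplicity: 1 + 2 = 3.

1, 2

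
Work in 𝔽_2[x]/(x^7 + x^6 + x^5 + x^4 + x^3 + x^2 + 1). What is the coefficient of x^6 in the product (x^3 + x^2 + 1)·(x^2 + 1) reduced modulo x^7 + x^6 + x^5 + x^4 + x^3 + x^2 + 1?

Multiply in 𝔽_2[x]: (x^3 + x^2 + 1)·(x^2 + 1) = x^5 + x^4 + x^3 + 1.
Reduced: x^5 + x^4 + x^3 + 1.

0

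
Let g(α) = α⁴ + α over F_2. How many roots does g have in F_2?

Evaluate at each of the 2 elements of F_2:
g(0) = 0 → root; g(1) = 0 → root.
Roots: {0, 1}.

2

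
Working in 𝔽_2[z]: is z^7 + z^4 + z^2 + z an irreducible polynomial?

No

Write m(z) = z^7 + z^4 + z^2 + z.
Check for roots in 𝔽_2: m(0) = 0 → root; m(1) = 0 → root.
m(0) = 0, so (z) divides m(z); m is reducible.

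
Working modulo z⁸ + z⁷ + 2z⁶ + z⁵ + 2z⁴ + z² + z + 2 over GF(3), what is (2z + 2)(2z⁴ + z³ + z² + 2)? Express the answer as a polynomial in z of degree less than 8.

z^5 + z^3 + 2z^2 + z + 1

Multiply in GF(3)[z]: (2z + 2)·(2z⁴ + z³ + z² + 2) = z⁵ + z³ + 2z² + z + 1.
Reduced: z⁵ + z³ + 2z² + z + 1.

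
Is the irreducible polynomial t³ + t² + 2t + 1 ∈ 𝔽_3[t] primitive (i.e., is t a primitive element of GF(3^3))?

Write f(t) = t³ + t² + 2t + 1.
|GF(3^3)^×| = 3^3 − 1 = 26. Prime factorization: 26 = 2·13.
f is primitive ⇔ t has order 26 in GF(3)[t]/(f), i.e. t^(26/q) ≠ 1 for each prime q | 26.
t^(13) mod f = 2.
t^(2) mod f = t².
None equal 1, so t has full order 26; f is primitive.

Yes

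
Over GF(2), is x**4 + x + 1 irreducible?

Write h(x) = x**4 + x + 1.
Check for roots in GF(2): h(0) = 1; h(1) = 1.
No roots, so no linear factors.
Monic irreducibles of degree 2 over GF(2): x**2 + x + 1.
None of them divide h (all give nonzero remainder).
No irreducible factor of degree ≤ 2 exists, so h is irreducible over GF(2).

Yes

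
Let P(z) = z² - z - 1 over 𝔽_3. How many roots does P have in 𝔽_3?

Evaluate at each of the 3 elements of 𝔽_3:
P(0) = 2; P(1) = 2; P(2) = 1.
No element is a root.

0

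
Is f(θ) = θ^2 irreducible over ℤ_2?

No

Check for roots in ℤ_2: f(0) = 0 → root; f(1) = 1.
f(0) = 0, so (θ) divides f(θ); f is reducible.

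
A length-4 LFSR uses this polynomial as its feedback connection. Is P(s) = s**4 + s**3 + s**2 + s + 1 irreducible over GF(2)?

Yes

Check for roots in GF(2): P(0) = 1; P(1) = 1.
No roots, so no linear factors.
Monic irreducibles of degree 2 over GF(2): s**2 + s + 1.
None of them divide P (all give nonzero remainder).
No irreducible factor of degree ≤ 2 exists, so P is irreducible over GF(2).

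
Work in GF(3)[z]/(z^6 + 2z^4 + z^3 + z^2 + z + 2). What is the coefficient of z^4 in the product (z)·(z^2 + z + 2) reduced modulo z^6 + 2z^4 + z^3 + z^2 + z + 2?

Multiply in GF(3)[z]: (z)·(z^2 + z + 2) = z^3 + z^2 + 2z.
Reduced: z^3 + z^2 + 2z.

0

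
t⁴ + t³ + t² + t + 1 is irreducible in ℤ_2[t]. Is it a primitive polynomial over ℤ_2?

Write f(t) = t⁴ + t³ + t² + t + 1.
|GF(2^4)^×| = 2^4 − 1 = 15. Prime factorization: 15 = 3·5.
f is primitive ⇔ t has order 15 in GF(2)[t]/(f), i.e. t^(15/q) ≠ 1 for each prime q | 15.
t^(5) mod f = 1
t^(3) mod f = t³.
Since t^(5) = 1, the order of t divides 5 < 15; not primitive.

No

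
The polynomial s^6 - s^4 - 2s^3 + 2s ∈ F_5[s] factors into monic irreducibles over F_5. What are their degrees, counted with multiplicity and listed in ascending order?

Write h(s) = s^6 - s^4 - 2s^3 + 2s.
Roots in F_5: h(0) = 0 → root; h(1) = 0 → root; h(2) = 1; h(3) = 0 → root; h(4) = 0 → root.
Linear factors from roots: (s), (s - 1), (s + 2), (s + 1).
Complete factorization: h(s) = (s)·(s + 1)·(s + 2)·(s - 1)·(s^2 - 2s - 1).
Factor degrees with multiplicity: 1 + 1 + 1 + 1 + 2 = 6.

1, 1, 1, 1, 2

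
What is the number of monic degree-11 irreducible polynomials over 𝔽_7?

Gauss's count: N_{7}(11) = (1/11) Σ_{d|11} μ(11/d)·7^d.
Divisors of 11: 1, 11; μ(11/d) for each: -1, 1.
Σ = − 7^1 + 7^11 = 1977326736.
N = 1977326736/11 = 179756976.

179756976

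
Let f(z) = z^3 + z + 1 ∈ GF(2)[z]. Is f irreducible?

Yes

Check for roots in GF(2): f(0) = 1; f(1) = 1.
No roots. A degree-3 polynomial over a field with no linear factor is irreducible.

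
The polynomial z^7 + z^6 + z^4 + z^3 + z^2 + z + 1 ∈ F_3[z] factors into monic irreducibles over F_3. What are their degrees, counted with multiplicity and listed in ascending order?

7

Write f(z) = z^7 + z^6 + z^4 + z^3 + z^2 + z + 1.
Roots in F_3: f(0) = 1; f(1) = 1; f(2) = 1.
Complete factorization: f(z) = (z^7 + z^6 + z^4 + z^3 + z^2 + z + 1).
Factor degrees with multiplicity: 7 = 7.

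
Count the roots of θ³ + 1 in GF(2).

Write g(θ) = θ³ + 1.
Evaluate at each of the 2 elements of GF(2):
g(0) = 1; g(1) = 0 → root.
Roots: {1}.

1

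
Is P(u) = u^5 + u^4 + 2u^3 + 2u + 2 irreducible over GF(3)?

Check for roots in GF(3): P(0) = 2; P(1) = 2; P(2) = 1.
No roots, so no linear factors.
Monic irreducibles of degree 2 over GF(3): u^2 + 1, u^2 + u + 2, u^2 + 2u + 2.
None of them divide P (all give nonzero remainder).
No irreducible factor of degree ≤ 2 exists, so P is irreducible over GF(3).

Yes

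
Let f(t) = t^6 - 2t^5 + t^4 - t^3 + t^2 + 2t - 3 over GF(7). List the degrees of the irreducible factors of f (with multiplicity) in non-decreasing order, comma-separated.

Linear factors from roots: (t + 3).
Complete factorization: f(t) = (t + 3)·(t^2 + 2t + 3)·(t^3 - t + 2).
Factor degrees with multiplicity: 1 + 2 + 3 = 6.

1, 2, 3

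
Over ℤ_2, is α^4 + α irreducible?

No

Write m(α) = α^4 + α.
Check for roots in ℤ_2: m(0) = 0 → root; m(1) = 0 → root.
m(0) = 0, so (α) divides m(α); m is reducible.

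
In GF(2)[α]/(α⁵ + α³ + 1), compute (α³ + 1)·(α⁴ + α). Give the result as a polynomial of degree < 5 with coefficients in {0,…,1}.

Multiply in GF(2)[α]: (α³ + 1)·(α⁴ + α) = α⁷ + α.
Reduce using α⁵ ≡ α³ + 1 (mod α⁵ + α³ + 1).
Reduced: α³ + α² + α + 1.

α^3 + α^2 + α + 1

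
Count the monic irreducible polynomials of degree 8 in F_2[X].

30

The number of monic irreducibles of degree 8 over GF(2) is (1/8)·Σ_{d∣8} μ(8/d) 2^d.
Divisors of 8: 1, 2, 4, 8; μ(8/d) for each: 0, 0, -1, 1.
Σ = − 2^4 + 2^8 = 240.
N = 240/8 = 30.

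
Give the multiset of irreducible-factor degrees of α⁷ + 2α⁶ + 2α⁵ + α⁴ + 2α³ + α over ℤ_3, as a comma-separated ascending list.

Write h(α) = α⁷ + 2α⁶ + 2α⁵ + α⁴ + 2α³ + α.
Roots in ℤ_3: h(0) = 0 → root; h(1) = 0 → root; h(2) = 0 → root.
Linear factors from roots: (α), (α + 2), (α + 1).
Complete factorization: h(α) = (α)·(α + 1)·(α + 2)·(α⁴ + 2α³ + 2).
Factor degrees with multiplicity: 1 + 1 + 1 + 4 = 7.

1, 1, 1, 4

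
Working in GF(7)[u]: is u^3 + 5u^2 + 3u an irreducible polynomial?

Write g(u) = u^3 + 5u^2 + 3u.
Check for roots in GF(7): g(0) = 0 → root; g(1) = 2; g(2) = 6; g(3) = 4; g(4) = 2; g(5) = 6; g(6) = 1.
g(0) = 0, so (u) divides g(u); g is reducible.

No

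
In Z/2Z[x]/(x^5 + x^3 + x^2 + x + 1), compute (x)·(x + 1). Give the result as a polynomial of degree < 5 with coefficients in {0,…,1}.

Multiply in Z/2Z[x]: (x)·(x + 1) = x^2 + x.
Reduced: x^2 + x.

x^2 + x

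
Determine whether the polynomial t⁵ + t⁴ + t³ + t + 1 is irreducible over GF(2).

Write g(t) = t⁵ + t⁴ + t³ + t + 1.
Check for roots in GF(2): g(0) = 1; g(1) = 1.
No roots, so no linear factors.
Monic irreducibles of degree 2 over GF(2): t² + t + 1.
None of them divide g (all give nonzero remainder).
No irreducible factor of degree ≤ 2 exists, so g is irreducible over GF(2).

Yes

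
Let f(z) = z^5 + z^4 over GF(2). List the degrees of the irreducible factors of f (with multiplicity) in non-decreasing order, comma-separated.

1, 1, 1, 1, 1

Roots in GF(2): f(0) = 0 → root; f(1) = 0 → root.
Linear factors from roots: (z), (z + 1).
Complete factorization: f(z) = (z + 1)·(z)^4.
Factor degrees with multiplicity: 1 + 1 + 1 + 1 + 1 = 5.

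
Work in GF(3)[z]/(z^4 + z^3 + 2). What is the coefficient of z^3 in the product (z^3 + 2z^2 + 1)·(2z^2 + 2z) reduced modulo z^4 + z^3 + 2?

0

Multiply in GF(3)[z]: (z^3 + 2z^2 + 1)·(2z^2 + 2z) = 2z^5 + z^3 + 2z^2 + 2z.
Reduce using z^4 ≡ 2z^3 + 1 (mod z^4 + z^3 + 2).
Reduced: 2z^2 + z + 1.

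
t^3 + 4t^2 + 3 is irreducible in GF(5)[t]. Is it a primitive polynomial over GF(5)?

Yes

Write f(t) = t^3 + 4t^2 + 3.
|GF(5^3)^×| = 5^3 − 1 = 124. Prime factorization: 124 = 2^2·31.
f is primitive ⇔ t has order 124 in GF(5)[t]/(f), i.e. t^(124/q) ≠ 1 for each prime q | 124.
t^(62) mod f = 4.
t^(4) mod f = t^2 + 2t + 2.
None equal 1, so t has full order 124; f is primitive.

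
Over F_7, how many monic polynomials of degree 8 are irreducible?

720300

The number of monic irreducibles of degree 8 over GF(7) is (1/8)·Σ_{d∣8} μ(8/d) 7^d.
Divisors of 8: 1, 2, 4, 8; μ(8/d) for each: 0, 0, -1, 1.
Σ = − 7^4 + 7^8 = 5762400.
N = 5762400/8 = 720300.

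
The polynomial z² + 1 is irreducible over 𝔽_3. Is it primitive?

Write f(z) = z² + 1.
|GF(3^2)^×| = 3^2 − 1 = 8. Prime factorization: 8 = 2^3.
f is primitive ⇔ z has order 8 in GF(3)[z]/(f), i.e. z^(8/q) ≠ 1 for each prime q | 8.
z^(4) mod f = 1
Since z^(4) = 1, the order of z divides 4 < 8; not primitive.

No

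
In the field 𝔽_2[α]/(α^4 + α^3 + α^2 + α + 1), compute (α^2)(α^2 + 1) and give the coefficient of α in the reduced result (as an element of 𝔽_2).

Multiply in 𝔽_2[α]: (α^2)·(α^2 + 1) = α^4 + α^2.
Reduce using α^4 ≡ α^3 + α^2 + α + 1 (mod α^4 + α^3 + α^2 + α + 1).
Reduced: α^3 + α + 1.

1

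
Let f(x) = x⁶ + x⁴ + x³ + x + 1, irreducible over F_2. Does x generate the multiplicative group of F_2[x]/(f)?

|GF(2^6)^×| = 2^6 − 1 = 63. Prime factorization: 63 = 3^2·7.
f is primitive ⇔ x has order 63 in GF(2)[x]/(f), i.e. x^(63/q) ≠ 1 for each prime q | 63.
x^(21) mod f = x³ + x² + x.
x^(9) mod f = x⁵ + x⁴ + x² + 1.
None equal 1, so x has full order 63; f is primitive.

Yes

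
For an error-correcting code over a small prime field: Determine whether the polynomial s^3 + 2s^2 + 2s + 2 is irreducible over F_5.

Write m(s) = s^3 + 2s^2 + 2s + 2.
Check for roots in F_5: m(0) = 2; m(1) = 2; m(2) = 2; m(3) = 3; m(4) = 1.
No roots. A degree-3 polynomial over a field with no linear factor is irreducible.

Yes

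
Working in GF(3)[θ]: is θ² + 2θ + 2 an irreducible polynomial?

Write h(θ) = θ² + 2θ + 2.
Check for roots in GF(3): h(0) = 2; h(1) = 2; h(2) = 1.
No roots. A degree-2 polynomial over a field with no linear factor is irreducible.

Yes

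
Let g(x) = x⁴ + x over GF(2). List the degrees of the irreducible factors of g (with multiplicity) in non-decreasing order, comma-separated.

1, 1, 2

Roots in GF(2): g(0) = 0 → root; g(1) = 0 → root.
Linear factors from roots: (x), (x + 1).
Complete factorization: g(x) = (x)·(x + 1)·(x² + x + 1).
Factor degrees with multiplicity: 1 + 1 + 2 = 4.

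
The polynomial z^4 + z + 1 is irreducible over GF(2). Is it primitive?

Yes

Write f(z) = z^4 + z + 1.
|GF(2^4)^×| = 2^4 − 1 = 15. Prime factorization: 15 = 3·5.
f is primitive ⇔ z has order 15 in GF(2)[z]/(f), i.e. z^(15/q) ≠ 1 for each prime q | 15.
z^(5) mod f = z^2 + z.
z^(3) mod f = z^3.
None equal 1, so z has full order 15; f is primitive.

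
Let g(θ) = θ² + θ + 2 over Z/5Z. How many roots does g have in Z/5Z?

Evaluate at each of the 5 elements of Z/5Z:
g(0) = 2; g(1) = 4; g(2) = 3; g(3) = 4; g(4) = 2.
No element is a root.

0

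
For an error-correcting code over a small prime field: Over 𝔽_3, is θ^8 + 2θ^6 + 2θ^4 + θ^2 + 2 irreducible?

Write m(θ) = θ^8 + 2θ^6 + 2θ^4 + θ^2 + 2.
Check for roots in 𝔽_3: m(0) = 2; m(1) = 2; m(2) = 2.
No roots, so no linear factors.
Monic irreducibles of degree 2 over GF(3): θ^2 + 1, θ^2 + θ + 2, θ^2 + 2θ + 2.
None of them divide m (all give nonzero remainder).
Degree-3 irreducible divisors: test the 8 monic irreducibles of degree 3 over GF(3).
None of them divide m (all give nonzero remainder).
Degree-4 irreducible divisors: test the 18 monic irreducibles of degree 4 over GF(3).
None of them divide m (all give nonzero remainder).
No irreducible factor of degree ≤ 4 exists, so m is irreducible over GF(3).

Yes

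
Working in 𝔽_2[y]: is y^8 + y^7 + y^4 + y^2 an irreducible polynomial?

No

Write g(y) = y^8 + y^7 + y^4 + y^2.
Check for roots in 𝔽_2: g(0) = 0 → root; g(1) = 0 → root.
g(0) = 0, so (y) divides g(y); g is reducible.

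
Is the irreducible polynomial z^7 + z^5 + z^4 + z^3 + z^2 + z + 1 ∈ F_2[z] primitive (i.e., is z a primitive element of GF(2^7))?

Write f(z) = z^7 + z^5 + z^4 + z^3 + z^2 + z + 1.
|GF(2^7)^×| = 2^7 − 1 = 127. Prime factorization: 127 = 127.
f is primitive ⇔ z has order 127 in GF(2)[z]/(f), i.e. z^(127/q) ≠ 1 for each prime q | 127.
z^(1) mod f = z.
None equal 1, so z has full order 127; f is primitive.

Yes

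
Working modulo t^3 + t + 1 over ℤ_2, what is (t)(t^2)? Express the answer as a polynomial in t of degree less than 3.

t + 1

Multiply in ℤ_2[t]: (t)·(t^2) = t^3.
Reduce using t^3 ≡ t + 1 (mod t^3 + t + 1).
Reduced: t + 1.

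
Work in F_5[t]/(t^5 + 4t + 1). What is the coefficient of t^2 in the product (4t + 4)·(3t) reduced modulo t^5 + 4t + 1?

2

Multiply in F_5[t]: (4t + 4)·(3t) = 2t^2 + 2t.
Reduced: 2t^2 + 2t.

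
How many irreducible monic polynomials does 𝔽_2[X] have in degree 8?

30

By the necklace-counting formula, N_2(8) = (1/8) Σ_{d|8} μ(8/d)·2^d.
Divisors of 8: 1, 2, 4, 8; μ(8/d) for each: 0, 0, -1, 1.
Σ = − 2^4 + 2^8 = 240.
N = 240/8 = 30.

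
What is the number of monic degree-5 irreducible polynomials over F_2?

x^(2^5) − x is the product of all monic irreducibles of degree dividing 5; Möbius inversion gives N = (1/5) Σ μ(5/d)·2^d.
Divisors of 5: 1, 5; μ(5/d) for each: -1, 1.
Σ = − 2^1 + 2^5 = 30.
N = 30/5 = 6.

6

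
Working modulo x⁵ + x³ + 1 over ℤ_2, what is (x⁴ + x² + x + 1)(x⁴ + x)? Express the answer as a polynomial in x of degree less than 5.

Multiply in ℤ_2[x]: (x⁴ + x² + x + 1)·(x⁴ + x) = x⁸ + x⁶ + x⁴ + x³ + x² + x.
Reduce using x⁵ ≡ x³ + 1 (mod x⁵ + x³ + 1).
Reduced: x⁴ + x² + x.

x^4 + x^2 + x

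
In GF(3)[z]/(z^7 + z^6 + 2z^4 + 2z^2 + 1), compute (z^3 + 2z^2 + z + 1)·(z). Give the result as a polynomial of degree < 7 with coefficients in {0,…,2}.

Multiply in GF(3)[z]: (z^3 + 2z^2 + z + 1)·(z) = z^4 + 2z^3 + z^2 + z.
Reduced: z^4 + 2z^3 + z^2 + z.

z^4 + 2z^3 + z^2 + z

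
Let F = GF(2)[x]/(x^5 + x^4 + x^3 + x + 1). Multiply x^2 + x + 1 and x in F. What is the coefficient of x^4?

0

Multiply in GF(2)[x]: (x^2 + x + 1)·(x) = x^3 + x^2 + x.
Reduced: x^3 + x^2 + x.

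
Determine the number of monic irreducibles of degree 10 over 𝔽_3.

5880

The number of monic irreducibles of degree 10 over GF(3) is (1/10)·Σ_{d∣10} μ(10/d) 3^d.
Divisors of 10: 1, 2, 5, 10; μ(10/d) for each: 1, -1, -1, 1.
Σ = 3^1 − 3^2 − 3^5 + 3^10 = 58800.
N = 58800/10 = 5880.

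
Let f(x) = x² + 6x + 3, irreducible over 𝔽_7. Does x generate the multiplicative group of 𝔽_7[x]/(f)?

|GF(7^2)^×| = 7^2 − 1 = 48. Prime factorization: 48 = 2^4·3.
f is primitive ⇔ x has order 48 in GF(7)[x]/(f), i.e. x^(48/q) ≠ 1 for each prime q | 48.
x^(24) mod f = 6.
x^(16) mod f = 2.
None equal 1, so x has full order 48; f is primitive.

Yes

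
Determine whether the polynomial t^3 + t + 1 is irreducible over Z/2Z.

Write h(t) = t^3 + t + 1.
Check for roots in Z/2Z: h(0) = 1; h(1) = 1.
No roots. A degree-3 polynomial over a field with no linear factor is irreducible.

Yes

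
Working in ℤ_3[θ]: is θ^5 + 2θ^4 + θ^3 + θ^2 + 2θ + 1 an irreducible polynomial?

Write f(θ) = θ^5 + 2θ^4 + θ^3 + θ^2 + 2θ + 1.
Check for roots in ℤ_3: f(0) = 1; f(1) = 2; f(2) = 0 → root.
f(2) = 0, so (θ − 2) divides f(θ); f is reducible.

No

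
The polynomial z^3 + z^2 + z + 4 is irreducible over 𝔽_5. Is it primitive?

Write f(z) = z^3 + z^2 + z + 4.
|GF(5^3)^×| = 5^3 − 1 = 124. Prime factorization: 124 = 2^2·31.
f is primitive ⇔ z has order 124 in GF(5)[z]/(f), i.e. z^(124/q) ≠ 1 for each prime q | 124.
z^(62) mod f = 1
z^(4) mod f = 2z + 4.
Since z^(62) = 1, the order of z divides 62 < 124; not primitive.

No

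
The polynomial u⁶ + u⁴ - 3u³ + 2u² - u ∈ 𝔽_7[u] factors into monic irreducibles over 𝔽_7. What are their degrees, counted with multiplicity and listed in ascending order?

1, 1, 2, 2

Write f(u) = u⁶ + u⁴ - 3u³ + 2u² - u.
Linear factors from roots: (u), (u - 1).
Complete factorization: f(u) = (u)·(u - 1)·(u² + 3u - 2)·(u² - 2u + 3).
Factor degrees with multiplicity: 1 + 1 + 2 + 2 = 6.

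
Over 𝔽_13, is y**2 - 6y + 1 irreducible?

Write g(y) = y**2 - 6y + 1.
Check each element of 𝔽_13 for a root: g(0)=1, g(1)=9, g(2)=6, g(3)=5, g(4)=6, g(5)=9, g(6)=1, g(7)=8, g(8)=4, g(9)=2, g(10)=2, g(11)=4, g(12)=8.
No roots. A degree-2 polynomial over a field with no linear factor is irreducible.

Yes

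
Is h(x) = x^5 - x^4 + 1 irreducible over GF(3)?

Check for roots in GF(3): h(0) = 1; h(1) = 1; h(2) = 2.
No roots, so no linear factors.
Monic irreducibles of degree 2 over GF(3): x^2 + 1, x^2 + x - 1, x^2 - x - 1.
None of them divide h (all give nonzero remainder).
No irreducible factor of degree ≤ 2 exists, so h is irreducible over GF(3).

Yes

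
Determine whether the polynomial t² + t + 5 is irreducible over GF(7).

No

Write g(t) = t² + t + 5.
Check for roots in GF(7): g(0) = 5; g(1) = 0 → root; g(2) = 4; g(3) = 3; g(4) = 4; g(5) = 0 → root; g(6) = 5.
g(1) = 0, so (t − 1) divides g(t); g is reducible.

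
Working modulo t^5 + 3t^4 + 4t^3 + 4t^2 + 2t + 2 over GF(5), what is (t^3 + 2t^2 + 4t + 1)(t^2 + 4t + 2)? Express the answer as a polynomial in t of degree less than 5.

3t^4 + 2t^2

Multiply in GF(5)[t]: (t^3 + 2t^2 + 4t + 1)·(t^2 + 4t + 2) = t^5 + t^4 + 4t^3 + t^2 + 2t + 2.
Reduce using t^5 ≡ 2t^4 + t^3 + t^2 + 3t + 3 (mod t^5 + 3t^4 + 4t^3 + 4t^2 + 2t + 2).
Reduced: 3t^4 + 2t^2.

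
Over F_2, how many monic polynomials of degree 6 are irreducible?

9

Gauss's count: N_{2}(6) = (1/6) Σ_{d|6} μ(6/d)·2^d.
Divisors of 6: 1, 2, 3, 6; μ(6/d) for each: 1, -1, -1, 1.
Σ = 2^1 − 2^2 − 2^3 + 2^6 = 54.
N = 54/6 = 9.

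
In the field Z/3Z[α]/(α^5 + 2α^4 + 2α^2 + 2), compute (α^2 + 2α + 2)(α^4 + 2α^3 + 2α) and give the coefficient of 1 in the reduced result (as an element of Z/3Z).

Multiply in Z/3Z[α]: (α^2 + 2α + 2)·(α^4 + 2α^3 + 2α) = α^6 + α^5 + α^2 + α.
Reduce using α^5 ≡ α^4 + α^2 + 1 (mod α^5 + 2α^4 + 2α^2 + 2).
Reduced: 2α^4 + α^3 + 2α + 2.

2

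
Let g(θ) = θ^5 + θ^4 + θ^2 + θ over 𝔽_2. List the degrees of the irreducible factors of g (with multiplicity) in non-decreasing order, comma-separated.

Roots in 𝔽_2: g(0) = 0 → root; g(1) = 0 → root.
Linear factors from roots: (θ), (θ + 1).
Complete factorization: g(θ) = (θ)·(θ + 1)^2·(θ^2 + θ + 1).
Factor degrees with multiplicity: 1 + 1 + 1 + 2 = 5.

1, 1, 1, 2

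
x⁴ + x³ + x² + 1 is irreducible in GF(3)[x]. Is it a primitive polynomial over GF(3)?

Write f(x) = x⁴ + x³ + x² + 1.
|GF(3^4)^×| = 3^4 − 1 = 80. Prime factorization: 80 = 2^4·5.
f is primitive ⇔ x has order 80 in GF(3)[x]/(f), i.e. x^(80/q) ≠ 1 for each prime q | 80.
x^(40) mod f = 1
x^(16) mod f = 2x³ + x² + x.
Since x^(40) = 1, the order of x divides 40 < 80; not primitive.

No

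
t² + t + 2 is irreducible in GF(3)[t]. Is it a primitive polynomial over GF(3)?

Yes

Write f(t) = t² + t + 2.
|GF(3^2)^×| = 3^2 − 1 = 8. Prime factorization: 8 = 2^3.
f is primitive ⇔ t has order 8 in GF(3)[t]/(f), i.e. t^(8/q) ≠ 1 for each prime q | 8.
t^(4) mod f = 2.
None equal 1, so t has full order 8; f is primitive.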